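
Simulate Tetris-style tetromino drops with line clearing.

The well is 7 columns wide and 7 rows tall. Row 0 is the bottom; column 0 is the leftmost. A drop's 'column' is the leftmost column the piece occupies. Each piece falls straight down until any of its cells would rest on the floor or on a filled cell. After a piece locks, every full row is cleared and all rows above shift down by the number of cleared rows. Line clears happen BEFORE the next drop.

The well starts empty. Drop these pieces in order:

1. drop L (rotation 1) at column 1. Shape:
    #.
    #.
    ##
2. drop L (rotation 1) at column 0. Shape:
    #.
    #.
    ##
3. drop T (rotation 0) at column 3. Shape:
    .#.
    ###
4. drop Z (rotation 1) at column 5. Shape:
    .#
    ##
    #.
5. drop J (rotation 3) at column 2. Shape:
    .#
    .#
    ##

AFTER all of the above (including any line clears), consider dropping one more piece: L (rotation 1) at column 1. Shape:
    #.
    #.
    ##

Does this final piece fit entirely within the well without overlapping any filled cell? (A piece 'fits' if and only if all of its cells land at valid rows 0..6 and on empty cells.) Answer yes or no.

Drop 1: L rot1 at col 1 lands with bottom-row=0; cleared 0 line(s) (total 0); column heights now [0 3 1 0 0 0 0], max=3
Drop 2: L rot1 at col 0 lands with bottom-row=3; cleared 0 line(s) (total 0); column heights now [6 4 1 0 0 0 0], max=6
Drop 3: T rot0 at col 3 lands with bottom-row=0; cleared 0 line(s) (total 0); column heights now [6 4 1 1 2 1 0], max=6
Drop 4: Z rot1 at col 5 lands with bottom-row=1; cleared 0 line(s) (total 0); column heights now [6 4 1 1 2 3 4], max=6
Drop 5: J rot3 at col 2 lands with bottom-row=1; cleared 0 line(s) (total 0); column heights now [6 4 2 4 2 3 4], max=6
Test piece L rot1 at col 1 (width 2): heights before test = [6 4 2 4 2 3 4]; fits = True

Answer: yes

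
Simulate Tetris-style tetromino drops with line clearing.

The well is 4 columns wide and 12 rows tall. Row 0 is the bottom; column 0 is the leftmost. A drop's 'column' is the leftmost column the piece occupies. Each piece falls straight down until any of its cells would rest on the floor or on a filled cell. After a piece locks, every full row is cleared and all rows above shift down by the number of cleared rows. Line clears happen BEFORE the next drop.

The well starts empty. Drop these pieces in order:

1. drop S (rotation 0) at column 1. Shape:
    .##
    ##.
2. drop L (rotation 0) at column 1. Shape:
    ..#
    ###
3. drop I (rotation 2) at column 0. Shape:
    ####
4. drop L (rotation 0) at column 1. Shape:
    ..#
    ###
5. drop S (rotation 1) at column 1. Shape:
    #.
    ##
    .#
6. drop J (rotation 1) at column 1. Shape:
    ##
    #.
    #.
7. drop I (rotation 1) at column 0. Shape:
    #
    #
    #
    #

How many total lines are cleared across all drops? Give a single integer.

Answer: 2

Derivation:
Drop 1: S rot0 at col 1 lands with bottom-row=0; cleared 0 line(s) (total 0); column heights now [0 1 2 2], max=2
Drop 2: L rot0 at col 1 lands with bottom-row=2; cleared 0 line(s) (total 0); column heights now [0 3 3 4], max=4
Drop 3: I rot2 at col 0 lands with bottom-row=4; cleared 1 line(s) (total 1); column heights now [0 3 3 4], max=4
Drop 4: L rot0 at col 1 lands with bottom-row=4; cleared 0 line(s) (total 1); column heights now [0 5 5 6], max=6
Drop 5: S rot1 at col 1 lands with bottom-row=5; cleared 0 line(s) (total 1); column heights now [0 8 7 6], max=8
Drop 6: J rot1 at col 1 lands with bottom-row=8; cleared 0 line(s) (total 1); column heights now [0 11 11 6], max=11
Drop 7: I rot1 at col 0 lands with bottom-row=0; cleared 1 line(s) (total 2); column heights now [3 10 10 5], max=10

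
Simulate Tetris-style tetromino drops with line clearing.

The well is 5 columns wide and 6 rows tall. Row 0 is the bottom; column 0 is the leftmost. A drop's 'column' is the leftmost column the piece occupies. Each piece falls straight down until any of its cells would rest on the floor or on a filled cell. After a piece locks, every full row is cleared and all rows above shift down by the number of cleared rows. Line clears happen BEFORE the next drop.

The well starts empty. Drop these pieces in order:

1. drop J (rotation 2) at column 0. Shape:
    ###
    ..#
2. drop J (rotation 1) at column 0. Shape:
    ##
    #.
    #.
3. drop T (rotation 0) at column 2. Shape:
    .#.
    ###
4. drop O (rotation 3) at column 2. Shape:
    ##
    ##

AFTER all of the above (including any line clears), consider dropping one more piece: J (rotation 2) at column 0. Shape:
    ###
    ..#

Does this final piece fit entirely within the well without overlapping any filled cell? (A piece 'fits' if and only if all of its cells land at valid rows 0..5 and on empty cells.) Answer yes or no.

Drop 1: J rot2 at col 0 lands with bottom-row=0; cleared 0 line(s) (total 0); column heights now [2 2 2 0 0], max=2
Drop 2: J rot1 at col 0 lands with bottom-row=2; cleared 0 line(s) (total 0); column heights now [5 5 2 0 0], max=5
Drop 3: T rot0 at col 2 lands with bottom-row=2; cleared 0 line(s) (total 0); column heights now [5 5 3 4 3], max=5
Drop 4: O rot3 at col 2 lands with bottom-row=4; cleared 0 line(s) (total 0); column heights now [5 5 6 6 3], max=6
Test piece J rot2 at col 0 (width 3): heights before test = [5 5 6 6 3]; fits = False

Answer: no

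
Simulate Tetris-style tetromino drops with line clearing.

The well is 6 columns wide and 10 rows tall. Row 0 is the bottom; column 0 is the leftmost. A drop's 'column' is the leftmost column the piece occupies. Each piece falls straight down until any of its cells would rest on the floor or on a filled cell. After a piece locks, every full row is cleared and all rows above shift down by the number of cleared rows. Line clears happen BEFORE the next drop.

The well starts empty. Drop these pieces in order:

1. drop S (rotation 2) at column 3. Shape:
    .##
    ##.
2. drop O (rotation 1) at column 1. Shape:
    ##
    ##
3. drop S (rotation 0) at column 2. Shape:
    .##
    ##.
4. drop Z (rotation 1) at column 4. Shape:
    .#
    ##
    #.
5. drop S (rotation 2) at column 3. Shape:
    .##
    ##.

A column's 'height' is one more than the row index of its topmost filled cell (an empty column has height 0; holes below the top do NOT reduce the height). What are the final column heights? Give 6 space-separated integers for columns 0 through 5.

Drop 1: S rot2 at col 3 lands with bottom-row=0; cleared 0 line(s) (total 0); column heights now [0 0 0 1 2 2], max=2
Drop 2: O rot1 at col 1 lands with bottom-row=0; cleared 0 line(s) (total 0); column heights now [0 2 2 1 2 2], max=2
Drop 3: S rot0 at col 2 lands with bottom-row=2; cleared 0 line(s) (total 0); column heights now [0 2 3 4 4 2], max=4
Drop 4: Z rot1 at col 4 lands with bottom-row=4; cleared 0 line(s) (total 0); column heights now [0 2 3 4 6 7], max=7
Drop 5: S rot2 at col 3 lands with bottom-row=6; cleared 0 line(s) (total 0); column heights now [0 2 3 7 8 8], max=8

Answer: 0 2 3 7 8 8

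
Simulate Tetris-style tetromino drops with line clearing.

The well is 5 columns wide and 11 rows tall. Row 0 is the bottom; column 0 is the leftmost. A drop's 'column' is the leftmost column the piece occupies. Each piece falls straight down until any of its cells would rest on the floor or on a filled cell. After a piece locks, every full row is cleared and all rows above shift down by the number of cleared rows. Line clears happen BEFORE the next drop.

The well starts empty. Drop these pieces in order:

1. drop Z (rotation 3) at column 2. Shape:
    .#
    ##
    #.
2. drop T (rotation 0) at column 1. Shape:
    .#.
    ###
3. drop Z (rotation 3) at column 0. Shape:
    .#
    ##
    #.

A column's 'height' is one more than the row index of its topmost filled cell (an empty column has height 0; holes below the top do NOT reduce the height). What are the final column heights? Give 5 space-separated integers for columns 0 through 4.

Answer: 5 6 5 4 0

Derivation:
Drop 1: Z rot3 at col 2 lands with bottom-row=0; cleared 0 line(s) (total 0); column heights now [0 0 2 3 0], max=3
Drop 2: T rot0 at col 1 lands with bottom-row=3; cleared 0 line(s) (total 0); column heights now [0 4 5 4 0], max=5
Drop 3: Z rot3 at col 0 lands with bottom-row=3; cleared 0 line(s) (total 0); column heights now [5 6 5 4 0], max=6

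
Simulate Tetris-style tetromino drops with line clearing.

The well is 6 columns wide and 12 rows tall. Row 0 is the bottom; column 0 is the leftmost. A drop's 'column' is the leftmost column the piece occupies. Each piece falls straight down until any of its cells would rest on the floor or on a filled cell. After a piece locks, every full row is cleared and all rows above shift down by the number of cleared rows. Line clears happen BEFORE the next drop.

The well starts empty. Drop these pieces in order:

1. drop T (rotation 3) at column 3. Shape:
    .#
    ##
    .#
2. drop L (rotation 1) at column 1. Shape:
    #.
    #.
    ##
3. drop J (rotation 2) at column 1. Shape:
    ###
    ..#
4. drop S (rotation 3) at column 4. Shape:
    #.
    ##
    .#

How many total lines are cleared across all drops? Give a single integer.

Drop 1: T rot3 at col 3 lands with bottom-row=0; cleared 0 line(s) (total 0); column heights now [0 0 0 2 3 0], max=3
Drop 2: L rot1 at col 1 lands with bottom-row=0; cleared 0 line(s) (total 0); column heights now [0 3 1 2 3 0], max=3
Drop 3: J rot2 at col 1 lands with bottom-row=2; cleared 0 line(s) (total 0); column heights now [0 4 4 4 3 0], max=4
Drop 4: S rot3 at col 4 lands with bottom-row=2; cleared 0 line(s) (total 0); column heights now [0 4 4 4 5 4], max=5

Answer: 0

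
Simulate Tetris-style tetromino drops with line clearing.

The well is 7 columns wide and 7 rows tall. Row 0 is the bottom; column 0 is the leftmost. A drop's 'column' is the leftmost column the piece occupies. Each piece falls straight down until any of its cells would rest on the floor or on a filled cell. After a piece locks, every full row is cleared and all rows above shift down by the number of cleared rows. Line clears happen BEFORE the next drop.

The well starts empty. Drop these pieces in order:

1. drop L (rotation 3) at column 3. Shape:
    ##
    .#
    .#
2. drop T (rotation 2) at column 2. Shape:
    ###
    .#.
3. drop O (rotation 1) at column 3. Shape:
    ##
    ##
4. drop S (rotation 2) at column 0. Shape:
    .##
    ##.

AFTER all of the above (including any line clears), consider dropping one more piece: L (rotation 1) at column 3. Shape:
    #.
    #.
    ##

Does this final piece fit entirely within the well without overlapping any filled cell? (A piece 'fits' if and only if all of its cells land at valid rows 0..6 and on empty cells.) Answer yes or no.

Drop 1: L rot3 at col 3 lands with bottom-row=0; cleared 0 line(s) (total 0); column heights now [0 0 0 3 3 0 0], max=3
Drop 2: T rot2 at col 2 lands with bottom-row=3; cleared 0 line(s) (total 0); column heights now [0 0 5 5 5 0 0], max=5
Drop 3: O rot1 at col 3 lands with bottom-row=5; cleared 0 line(s) (total 0); column heights now [0 0 5 7 7 0 0], max=7
Drop 4: S rot2 at col 0 lands with bottom-row=4; cleared 0 line(s) (total 0); column heights now [5 6 6 7 7 0 0], max=7
Test piece L rot1 at col 3 (width 2): heights before test = [5 6 6 7 7 0 0]; fits = False

Answer: no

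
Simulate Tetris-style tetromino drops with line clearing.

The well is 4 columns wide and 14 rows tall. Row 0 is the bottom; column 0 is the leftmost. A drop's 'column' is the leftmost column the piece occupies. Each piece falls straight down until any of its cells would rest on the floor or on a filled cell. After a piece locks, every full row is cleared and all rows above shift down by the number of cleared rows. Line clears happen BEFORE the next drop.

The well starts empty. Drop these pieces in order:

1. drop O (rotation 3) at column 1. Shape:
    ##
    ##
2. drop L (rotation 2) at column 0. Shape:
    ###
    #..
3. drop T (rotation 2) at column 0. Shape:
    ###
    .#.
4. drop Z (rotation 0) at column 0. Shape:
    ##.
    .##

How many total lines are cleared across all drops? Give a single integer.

Answer: 0

Derivation:
Drop 1: O rot3 at col 1 lands with bottom-row=0; cleared 0 line(s) (total 0); column heights now [0 2 2 0], max=2
Drop 2: L rot2 at col 0 lands with bottom-row=1; cleared 0 line(s) (total 0); column heights now [3 3 3 0], max=3
Drop 3: T rot2 at col 0 lands with bottom-row=3; cleared 0 line(s) (total 0); column heights now [5 5 5 0], max=5
Drop 4: Z rot0 at col 0 lands with bottom-row=5; cleared 0 line(s) (total 0); column heights now [7 7 6 0], max=7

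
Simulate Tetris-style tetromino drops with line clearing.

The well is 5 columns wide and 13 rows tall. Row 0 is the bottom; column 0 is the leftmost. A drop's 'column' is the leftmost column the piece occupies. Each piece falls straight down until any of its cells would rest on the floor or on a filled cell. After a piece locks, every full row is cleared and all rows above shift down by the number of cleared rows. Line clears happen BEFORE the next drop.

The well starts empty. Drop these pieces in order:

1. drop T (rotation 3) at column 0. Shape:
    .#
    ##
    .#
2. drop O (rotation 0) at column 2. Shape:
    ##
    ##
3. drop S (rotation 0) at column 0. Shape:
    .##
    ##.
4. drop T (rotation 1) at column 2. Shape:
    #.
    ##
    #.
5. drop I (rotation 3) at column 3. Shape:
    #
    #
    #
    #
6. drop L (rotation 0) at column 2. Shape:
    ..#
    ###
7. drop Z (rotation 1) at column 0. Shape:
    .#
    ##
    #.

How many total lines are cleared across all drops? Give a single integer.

Answer: 0

Derivation:
Drop 1: T rot3 at col 0 lands with bottom-row=0; cleared 0 line(s) (total 0); column heights now [2 3 0 0 0], max=3
Drop 2: O rot0 at col 2 lands with bottom-row=0; cleared 0 line(s) (total 0); column heights now [2 3 2 2 0], max=3
Drop 3: S rot0 at col 0 lands with bottom-row=3; cleared 0 line(s) (total 0); column heights now [4 5 5 2 0], max=5
Drop 4: T rot1 at col 2 lands with bottom-row=5; cleared 0 line(s) (total 0); column heights now [4 5 8 7 0], max=8
Drop 5: I rot3 at col 3 lands with bottom-row=7; cleared 0 line(s) (total 0); column heights now [4 5 8 11 0], max=11
Drop 6: L rot0 at col 2 lands with bottom-row=11; cleared 0 line(s) (total 0); column heights now [4 5 12 12 13], max=13
Drop 7: Z rot1 at col 0 lands with bottom-row=4; cleared 0 line(s) (total 0); column heights now [6 7 12 12 13], max=13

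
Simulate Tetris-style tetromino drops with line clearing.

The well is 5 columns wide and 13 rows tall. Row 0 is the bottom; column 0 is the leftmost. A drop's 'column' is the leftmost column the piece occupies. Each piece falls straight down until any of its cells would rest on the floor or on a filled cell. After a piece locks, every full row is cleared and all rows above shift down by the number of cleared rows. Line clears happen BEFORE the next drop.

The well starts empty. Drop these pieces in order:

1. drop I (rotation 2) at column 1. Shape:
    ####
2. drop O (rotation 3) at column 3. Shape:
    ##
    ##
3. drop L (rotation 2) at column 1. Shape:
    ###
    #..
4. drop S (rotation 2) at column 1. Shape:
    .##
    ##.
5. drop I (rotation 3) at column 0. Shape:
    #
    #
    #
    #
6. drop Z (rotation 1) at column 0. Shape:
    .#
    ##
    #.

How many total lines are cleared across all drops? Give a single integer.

Answer: 1

Derivation:
Drop 1: I rot2 at col 1 lands with bottom-row=0; cleared 0 line(s) (total 0); column heights now [0 1 1 1 1], max=1
Drop 2: O rot3 at col 3 lands with bottom-row=1; cleared 0 line(s) (total 0); column heights now [0 1 1 3 3], max=3
Drop 3: L rot2 at col 1 lands with bottom-row=2; cleared 0 line(s) (total 0); column heights now [0 4 4 4 3], max=4
Drop 4: S rot2 at col 1 lands with bottom-row=4; cleared 0 line(s) (total 0); column heights now [0 5 6 6 3], max=6
Drop 5: I rot3 at col 0 lands with bottom-row=0; cleared 1 line(s) (total 1); column heights now [3 4 5 5 2], max=5
Drop 6: Z rot1 at col 0 lands with bottom-row=3; cleared 0 line(s) (total 1); column heights now [5 6 5 5 2], max=6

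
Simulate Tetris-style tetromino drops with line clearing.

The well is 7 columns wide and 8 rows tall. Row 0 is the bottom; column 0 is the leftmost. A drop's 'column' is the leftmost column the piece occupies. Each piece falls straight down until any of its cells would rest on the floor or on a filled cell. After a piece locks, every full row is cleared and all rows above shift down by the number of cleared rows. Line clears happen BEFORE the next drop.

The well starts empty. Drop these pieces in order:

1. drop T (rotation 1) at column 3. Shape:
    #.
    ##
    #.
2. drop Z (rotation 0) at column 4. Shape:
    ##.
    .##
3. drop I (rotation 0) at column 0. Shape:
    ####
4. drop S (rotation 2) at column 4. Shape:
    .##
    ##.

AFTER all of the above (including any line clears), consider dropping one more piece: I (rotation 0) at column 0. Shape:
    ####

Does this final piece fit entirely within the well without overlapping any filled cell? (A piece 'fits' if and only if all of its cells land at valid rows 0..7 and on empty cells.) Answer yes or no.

Answer: yes

Derivation:
Drop 1: T rot1 at col 3 lands with bottom-row=0; cleared 0 line(s) (total 0); column heights now [0 0 0 3 2 0 0], max=3
Drop 2: Z rot0 at col 4 lands with bottom-row=1; cleared 0 line(s) (total 0); column heights now [0 0 0 3 3 3 2], max=3
Drop 3: I rot0 at col 0 lands with bottom-row=3; cleared 0 line(s) (total 0); column heights now [4 4 4 4 3 3 2], max=4
Drop 4: S rot2 at col 4 lands with bottom-row=3; cleared 0 line(s) (total 0); column heights now [4 4 4 4 4 5 5], max=5
Test piece I rot0 at col 0 (width 4): heights before test = [4 4 4 4 4 5 5]; fits = True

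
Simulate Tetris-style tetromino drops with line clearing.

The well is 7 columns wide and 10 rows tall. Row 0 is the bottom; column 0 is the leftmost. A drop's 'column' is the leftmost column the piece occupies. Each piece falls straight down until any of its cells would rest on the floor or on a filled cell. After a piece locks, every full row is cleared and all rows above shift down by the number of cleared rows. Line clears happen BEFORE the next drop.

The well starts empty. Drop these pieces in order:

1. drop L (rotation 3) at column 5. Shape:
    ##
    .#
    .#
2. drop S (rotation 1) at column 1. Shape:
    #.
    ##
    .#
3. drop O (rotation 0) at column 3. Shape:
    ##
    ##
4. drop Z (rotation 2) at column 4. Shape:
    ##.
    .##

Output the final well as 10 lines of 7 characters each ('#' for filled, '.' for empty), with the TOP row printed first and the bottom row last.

Drop 1: L rot3 at col 5 lands with bottom-row=0; cleared 0 line(s) (total 0); column heights now [0 0 0 0 0 3 3], max=3
Drop 2: S rot1 at col 1 lands with bottom-row=0; cleared 0 line(s) (total 0); column heights now [0 3 2 0 0 3 3], max=3
Drop 3: O rot0 at col 3 lands with bottom-row=0; cleared 0 line(s) (total 0); column heights now [0 3 2 2 2 3 3], max=3
Drop 4: Z rot2 at col 4 lands with bottom-row=3; cleared 0 line(s) (total 0); column heights now [0 3 2 2 5 5 4], max=5

Answer: .......
.......
.......
.......
.......
....##.
.....##
.#...##
.####.#
..###.#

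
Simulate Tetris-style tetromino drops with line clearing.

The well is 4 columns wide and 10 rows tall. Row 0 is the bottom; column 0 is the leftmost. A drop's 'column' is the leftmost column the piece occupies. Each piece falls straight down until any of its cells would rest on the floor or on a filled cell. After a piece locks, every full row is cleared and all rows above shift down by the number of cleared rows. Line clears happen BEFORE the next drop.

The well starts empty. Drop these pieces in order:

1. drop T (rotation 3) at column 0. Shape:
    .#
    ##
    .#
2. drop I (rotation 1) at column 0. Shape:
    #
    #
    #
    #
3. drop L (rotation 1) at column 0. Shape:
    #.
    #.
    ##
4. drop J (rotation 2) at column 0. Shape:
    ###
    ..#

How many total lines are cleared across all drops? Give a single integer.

Drop 1: T rot3 at col 0 lands with bottom-row=0; cleared 0 line(s) (total 0); column heights now [2 3 0 0], max=3
Drop 2: I rot1 at col 0 lands with bottom-row=2; cleared 0 line(s) (total 0); column heights now [6 3 0 0], max=6
Drop 3: L rot1 at col 0 lands with bottom-row=6; cleared 0 line(s) (total 0); column heights now [9 7 0 0], max=9
Drop 4: J rot2 at col 0 lands with bottom-row=8; cleared 0 line(s) (total 0); column heights now [10 10 10 0], max=10

Answer: 0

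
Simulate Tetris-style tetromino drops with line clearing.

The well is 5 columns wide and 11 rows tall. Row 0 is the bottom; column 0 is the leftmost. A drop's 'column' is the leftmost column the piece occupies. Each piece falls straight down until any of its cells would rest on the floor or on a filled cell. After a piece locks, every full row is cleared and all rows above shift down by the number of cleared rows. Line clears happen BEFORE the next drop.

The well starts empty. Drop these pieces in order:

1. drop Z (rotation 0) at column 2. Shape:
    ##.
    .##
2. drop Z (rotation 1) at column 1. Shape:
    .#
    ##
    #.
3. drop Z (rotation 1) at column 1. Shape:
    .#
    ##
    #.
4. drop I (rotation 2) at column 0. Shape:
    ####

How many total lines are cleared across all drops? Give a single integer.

Drop 1: Z rot0 at col 2 lands with bottom-row=0; cleared 0 line(s) (total 0); column heights now [0 0 2 2 1], max=2
Drop 2: Z rot1 at col 1 lands with bottom-row=1; cleared 0 line(s) (total 0); column heights now [0 3 4 2 1], max=4
Drop 3: Z rot1 at col 1 lands with bottom-row=3; cleared 0 line(s) (total 0); column heights now [0 5 6 2 1], max=6
Drop 4: I rot2 at col 0 lands with bottom-row=6; cleared 0 line(s) (total 0); column heights now [7 7 7 7 1], max=7

Answer: 0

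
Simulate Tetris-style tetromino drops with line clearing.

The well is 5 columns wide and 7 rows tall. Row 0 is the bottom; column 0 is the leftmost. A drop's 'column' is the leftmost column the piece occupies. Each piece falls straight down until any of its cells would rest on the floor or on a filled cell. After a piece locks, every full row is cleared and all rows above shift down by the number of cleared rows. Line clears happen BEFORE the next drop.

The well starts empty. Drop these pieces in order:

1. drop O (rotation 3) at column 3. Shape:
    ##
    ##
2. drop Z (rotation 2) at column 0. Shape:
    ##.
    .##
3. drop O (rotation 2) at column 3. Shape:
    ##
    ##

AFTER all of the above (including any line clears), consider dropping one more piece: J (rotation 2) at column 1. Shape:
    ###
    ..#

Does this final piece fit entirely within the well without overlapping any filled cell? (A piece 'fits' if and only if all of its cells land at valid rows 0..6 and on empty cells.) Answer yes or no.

Drop 1: O rot3 at col 3 lands with bottom-row=0; cleared 0 line(s) (total 0); column heights now [0 0 0 2 2], max=2
Drop 2: Z rot2 at col 0 lands with bottom-row=0; cleared 0 line(s) (total 0); column heights now [2 2 1 2 2], max=2
Drop 3: O rot2 at col 3 lands with bottom-row=2; cleared 0 line(s) (total 0); column heights now [2 2 1 4 4], max=4
Test piece J rot2 at col 1 (width 3): heights before test = [2 2 1 4 4]; fits = True

Answer: yes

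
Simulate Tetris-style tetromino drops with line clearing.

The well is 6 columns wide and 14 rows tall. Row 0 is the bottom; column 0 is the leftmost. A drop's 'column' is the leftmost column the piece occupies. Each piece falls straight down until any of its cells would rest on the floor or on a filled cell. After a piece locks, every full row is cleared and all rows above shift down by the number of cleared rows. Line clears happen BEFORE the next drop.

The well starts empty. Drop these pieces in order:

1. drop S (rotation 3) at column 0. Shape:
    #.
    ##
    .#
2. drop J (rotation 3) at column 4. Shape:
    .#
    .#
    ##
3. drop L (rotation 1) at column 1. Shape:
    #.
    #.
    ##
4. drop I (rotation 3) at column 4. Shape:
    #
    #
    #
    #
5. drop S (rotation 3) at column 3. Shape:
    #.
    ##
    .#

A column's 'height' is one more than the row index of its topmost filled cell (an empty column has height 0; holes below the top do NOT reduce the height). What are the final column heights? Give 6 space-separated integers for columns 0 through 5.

Drop 1: S rot3 at col 0 lands with bottom-row=0; cleared 0 line(s) (total 0); column heights now [3 2 0 0 0 0], max=3
Drop 2: J rot3 at col 4 lands with bottom-row=0; cleared 0 line(s) (total 0); column heights now [3 2 0 0 1 3], max=3
Drop 3: L rot1 at col 1 lands with bottom-row=2; cleared 0 line(s) (total 0); column heights now [3 5 3 0 1 3], max=5
Drop 4: I rot3 at col 4 lands with bottom-row=1; cleared 0 line(s) (total 0); column heights now [3 5 3 0 5 3], max=5
Drop 5: S rot3 at col 3 lands with bottom-row=5; cleared 0 line(s) (total 0); column heights now [3 5 3 8 7 3], max=8

Answer: 3 5 3 8 7 3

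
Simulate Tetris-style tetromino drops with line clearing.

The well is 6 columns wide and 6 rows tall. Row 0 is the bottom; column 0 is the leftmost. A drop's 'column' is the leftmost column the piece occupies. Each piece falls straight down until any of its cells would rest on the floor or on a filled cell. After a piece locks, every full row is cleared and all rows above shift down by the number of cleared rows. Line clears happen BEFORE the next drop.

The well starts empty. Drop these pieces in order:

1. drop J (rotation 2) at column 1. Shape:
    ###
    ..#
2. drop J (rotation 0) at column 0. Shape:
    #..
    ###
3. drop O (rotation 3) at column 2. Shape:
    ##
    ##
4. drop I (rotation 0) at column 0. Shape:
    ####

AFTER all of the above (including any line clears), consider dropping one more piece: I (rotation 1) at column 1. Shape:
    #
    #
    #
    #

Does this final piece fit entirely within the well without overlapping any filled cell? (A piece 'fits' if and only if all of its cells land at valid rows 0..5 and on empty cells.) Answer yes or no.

Answer: no

Derivation:
Drop 1: J rot2 at col 1 lands with bottom-row=0; cleared 0 line(s) (total 0); column heights now [0 2 2 2 0 0], max=2
Drop 2: J rot0 at col 0 lands with bottom-row=2; cleared 0 line(s) (total 0); column heights now [4 3 3 2 0 0], max=4
Drop 3: O rot3 at col 2 lands with bottom-row=3; cleared 0 line(s) (total 0); column heights now [4 3 5 5 0 0], max=5
Drop 4: I rot0 at col 0 lands with bottom-row=5; cleared 0 line(s) (total 0); column heights now [6 6 6 6 0 0], max=6
Test piece I rot1 at col 1 (width 1): heights before test = [6 6 6 6 0 0]; fits = False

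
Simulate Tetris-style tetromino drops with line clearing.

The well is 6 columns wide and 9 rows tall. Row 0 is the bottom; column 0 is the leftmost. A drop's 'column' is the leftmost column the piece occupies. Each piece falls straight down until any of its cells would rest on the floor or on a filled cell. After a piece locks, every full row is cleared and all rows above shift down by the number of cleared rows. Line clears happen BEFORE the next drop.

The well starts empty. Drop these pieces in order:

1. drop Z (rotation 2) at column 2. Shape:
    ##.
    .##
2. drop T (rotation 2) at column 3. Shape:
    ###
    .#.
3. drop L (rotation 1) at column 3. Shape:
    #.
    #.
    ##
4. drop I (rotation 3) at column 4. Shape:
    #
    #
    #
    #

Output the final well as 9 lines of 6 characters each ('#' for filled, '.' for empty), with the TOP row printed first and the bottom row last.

Answer: ......
....#.
....#.
...##.
...##.
...##.
...###
..###.
...##.

Derivation:
Drop 1: Z rot2 at col 2 lands with bottom-row=0; cleared 0 line(s) (total 0); column heights now [0 0 2 2 1 0], max=2
Drop 2: T rot2 at col 3 lands with bottom-row=1; cleared 0 line(s) (total 0); column heights now [0 0 2 3 3 3], max=3
Drop 3: L rot1 at col 3 lands with bottom-row=3; cleared 0 line(s) (total 0); column heights now [0 0 2 6 4 3], max=6
Drop 4: I rot3 at col 4 lands with bottom-row=4; cleared 0 line(s) (total 0); column heights now [0 0 2 6 8 3], max=8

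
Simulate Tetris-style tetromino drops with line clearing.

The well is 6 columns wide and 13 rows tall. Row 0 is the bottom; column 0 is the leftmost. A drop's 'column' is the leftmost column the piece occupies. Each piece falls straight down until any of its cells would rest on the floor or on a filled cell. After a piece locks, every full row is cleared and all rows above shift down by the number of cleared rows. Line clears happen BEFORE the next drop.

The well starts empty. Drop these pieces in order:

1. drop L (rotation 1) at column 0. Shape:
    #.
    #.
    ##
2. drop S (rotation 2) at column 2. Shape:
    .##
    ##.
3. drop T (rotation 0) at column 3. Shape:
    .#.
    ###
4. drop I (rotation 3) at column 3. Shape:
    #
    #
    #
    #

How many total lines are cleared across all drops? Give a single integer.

Answer: 0

Derivation:
Drop 1: L rot1 at col 0 lands with bottom-row=0; cleared 0 line(s) (total 0); column heights now [3 1 0 0 0 0], max=3
Drop 2: S rot2 at col 2 lands with bottom-row=0; cleared 0 line(s) (total 0); column heights now [3 1 1 2 2 0], max=3
Drop 3: T rot0 at col 3 lands with bottom-row=2; cleared 0 line(s) (total 0); column heights now [3 1 1 3 4 3], max=4
Drop 4: I rot3 at col 3 lands with bottom-row=3; cleared 0 line(s) (total 0); column heights now [3 1 1 7 4 3], max=7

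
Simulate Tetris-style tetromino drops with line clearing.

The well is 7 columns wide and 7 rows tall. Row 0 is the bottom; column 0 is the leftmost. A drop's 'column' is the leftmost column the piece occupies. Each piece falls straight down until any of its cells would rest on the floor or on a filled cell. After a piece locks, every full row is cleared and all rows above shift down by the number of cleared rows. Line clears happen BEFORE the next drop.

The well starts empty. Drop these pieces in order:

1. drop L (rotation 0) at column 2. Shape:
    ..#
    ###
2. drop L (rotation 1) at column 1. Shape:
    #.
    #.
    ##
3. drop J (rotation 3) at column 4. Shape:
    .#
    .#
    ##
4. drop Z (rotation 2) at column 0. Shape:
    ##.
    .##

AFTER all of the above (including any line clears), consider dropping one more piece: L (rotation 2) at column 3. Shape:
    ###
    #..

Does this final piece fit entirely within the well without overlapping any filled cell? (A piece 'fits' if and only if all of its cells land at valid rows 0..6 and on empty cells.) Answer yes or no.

Answer: yes

Derivation:
Drop 1: L rot0 at col 2 lands with bottom-row=0; cleared 0 line(s) (total 0); column heights now [0 0 1 1 2 0 0], max=2
Drop 2: L rot1 at col 1 lands with bottom-row=1; cleared 0 line(s) (total 0); column heights now [0 4 2 1 2 0 0], max=4
Drop 3: J rot3 at col 4 lands with bottom-row=2; cleared 0 line(s) (total 0); column heights now [0 4 2 1 3 5 0], max=5
Drop 4: Z rot2 at col 0 lands with bottom-row=4; cleared 0 line(s) (total 0); column heights now [6 6 5 1 3 5 0], max=6
Test piece L rot2 at col 3 (width 3): heights before test = [6 6 5 1 3 5 0]; fits = True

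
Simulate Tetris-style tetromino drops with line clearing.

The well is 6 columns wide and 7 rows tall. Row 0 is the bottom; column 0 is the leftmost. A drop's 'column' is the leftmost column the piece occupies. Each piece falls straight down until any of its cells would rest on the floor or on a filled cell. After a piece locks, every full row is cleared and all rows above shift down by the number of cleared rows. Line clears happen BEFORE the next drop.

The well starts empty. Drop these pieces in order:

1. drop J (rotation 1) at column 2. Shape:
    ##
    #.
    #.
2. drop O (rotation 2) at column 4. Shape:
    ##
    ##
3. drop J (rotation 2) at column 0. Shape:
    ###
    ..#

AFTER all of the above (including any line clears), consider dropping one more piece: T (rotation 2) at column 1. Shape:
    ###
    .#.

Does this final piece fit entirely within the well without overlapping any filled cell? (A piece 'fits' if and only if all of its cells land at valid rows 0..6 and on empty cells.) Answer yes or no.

Answer: yes

Derivation:
Drop 1: J rot1 at col 2 lands with bottom-row=0; cleared 0 line(s) (total 0); column heights now [0 0 3 3 0 0], max=3
Drop 2: O rot2 at col 4 lands with bottom-row=0; cleared 0 line(s) (total 0); column heights now [0 0 3 3 2 2], max=3
Drop 3: J rot2 at col 0 lands with bottom-row=3; cleared 0 line(s) (total 0); column heights now [5 5 5 3 2 2], max=5
Test piece T rot2 at col 1 (width 3): heights before test = [5 5 5 3 2 2]; fits = True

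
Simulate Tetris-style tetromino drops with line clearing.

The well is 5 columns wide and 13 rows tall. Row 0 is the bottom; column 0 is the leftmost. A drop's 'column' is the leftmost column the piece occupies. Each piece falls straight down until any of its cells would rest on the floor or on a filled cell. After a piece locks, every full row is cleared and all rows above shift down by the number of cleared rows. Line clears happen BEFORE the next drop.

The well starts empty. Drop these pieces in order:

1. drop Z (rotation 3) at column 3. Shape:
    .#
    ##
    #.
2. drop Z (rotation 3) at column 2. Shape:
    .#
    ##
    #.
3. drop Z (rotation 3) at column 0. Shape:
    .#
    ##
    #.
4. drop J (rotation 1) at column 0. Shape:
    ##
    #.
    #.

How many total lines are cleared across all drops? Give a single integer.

Drop 1: Z rot3 at col 3 lands with bottom-row=0; cleared 0 line(s) (total 0); column heights now [0 0 0 2 3], max=3
Drop 2: Z rot3 at col 2 lands with bottom-row=1; cleared 0 line(s) (total 0); column heights now [0 0 3 4 3], max=4
Drop 3: Z rot3 at col 0 lands with bottom-row=0; cleared 1 line(s) (total 1); column heights now [1 2 2 3 2], max=3
Drop 4: J rot1 at col 0 lands with bottom-row=1; cleared 1 line(s) (total 2); column heights now [3 3 0 2 0], max=3

Answer: 2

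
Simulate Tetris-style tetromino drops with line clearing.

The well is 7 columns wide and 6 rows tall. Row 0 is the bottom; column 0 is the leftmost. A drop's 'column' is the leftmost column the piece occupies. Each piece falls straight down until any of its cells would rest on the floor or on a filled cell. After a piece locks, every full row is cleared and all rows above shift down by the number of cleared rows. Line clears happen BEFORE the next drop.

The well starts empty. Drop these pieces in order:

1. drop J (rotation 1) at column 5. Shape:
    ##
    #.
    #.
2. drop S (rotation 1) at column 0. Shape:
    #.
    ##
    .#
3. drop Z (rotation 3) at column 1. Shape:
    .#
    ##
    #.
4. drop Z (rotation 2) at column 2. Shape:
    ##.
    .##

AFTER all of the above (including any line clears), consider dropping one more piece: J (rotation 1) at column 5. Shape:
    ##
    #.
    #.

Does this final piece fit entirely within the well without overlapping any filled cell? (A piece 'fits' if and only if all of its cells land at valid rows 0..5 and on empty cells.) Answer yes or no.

Drop 1: J rot1 at col 5 lands with bottom-row=0; cleared 0 line(s) (total 0); column heights now [0 0 0 0 0 3 3], max=3
Drop 2: S rot1 at col 0 lands with bottom-row=0; cleared 0 line(s) (total 0); column heights now [3 2 0 0 0 3 3], max=3
Drop 3: Z rot3 at col 1 lands with bottom-row=2; cleared 0 line(s) (total 0); column heights now [3 4 5 0 0 3 3], max=5
Drop 4: Z rot2 at col 2 lands with bottom-row=4; cleared 0 line(s) (total 0); column heights now [3 4 6 6 5 3 3], max=6
Test piece J rot1 at col 5 (width 2): heights before test = [3 4 6 6 5 3 3]; fits = True

Answer: yes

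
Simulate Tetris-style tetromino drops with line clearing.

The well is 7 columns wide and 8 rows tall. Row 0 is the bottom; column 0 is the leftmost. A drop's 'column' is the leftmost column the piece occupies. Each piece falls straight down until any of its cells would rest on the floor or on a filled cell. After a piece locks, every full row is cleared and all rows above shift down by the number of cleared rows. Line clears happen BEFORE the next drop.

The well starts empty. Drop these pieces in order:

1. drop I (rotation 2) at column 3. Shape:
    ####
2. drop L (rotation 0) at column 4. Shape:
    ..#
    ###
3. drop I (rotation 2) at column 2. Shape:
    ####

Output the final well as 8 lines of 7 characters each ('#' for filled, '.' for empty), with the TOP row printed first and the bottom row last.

Drop 1: I rot2 at col 3 lands with bottom-row=0; cleared 0 line(s) (total 0); column heights now [0 0 0 1 1 1 1], max=1
Drop 2: L rot0 at col 4 lands with bottom-row=1; cleared 0 line(s) (total 0); column heights now [0 0 0 1 2 2 3], max=3
Drop 3: I rot2 at col 2 lands with bottom-row=2; cleared 0 line(s) (total 0); column heights now [0 0 3 3 3 3 3], max=3

Answer: .......
.......
.......
.......
.......
..#####
....###
...####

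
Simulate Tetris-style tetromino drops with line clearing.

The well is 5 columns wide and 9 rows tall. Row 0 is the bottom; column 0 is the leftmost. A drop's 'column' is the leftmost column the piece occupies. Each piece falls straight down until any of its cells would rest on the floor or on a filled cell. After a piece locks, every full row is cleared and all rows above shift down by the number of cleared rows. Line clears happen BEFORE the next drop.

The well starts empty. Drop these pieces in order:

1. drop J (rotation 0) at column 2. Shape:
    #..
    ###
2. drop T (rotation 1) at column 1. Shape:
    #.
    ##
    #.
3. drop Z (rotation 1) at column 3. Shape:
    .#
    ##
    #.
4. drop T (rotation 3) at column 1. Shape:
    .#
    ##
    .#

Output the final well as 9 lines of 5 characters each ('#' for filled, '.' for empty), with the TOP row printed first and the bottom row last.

Answer: .....
.....
.....
..#..
.##..
.##.#
.####
.###.
..###

Derivation:
Drop 1: J rot0 at col 2 lands with bottom-row=0; cleared 0 line(s) (total 0); column heights now [0 0 2 1 1], max=2
Drop 2: T rot1 at col 1 lands with bottom-row=1; cleared 0 line(s) (total 0); column heights now [0 4 3 1 1], max=4
Drop 3: Z rot1 at col 3 lands with bottom-row=1; cleared 0 line(s) (total 0); column heights now [0 4 3 3 4], max=4
Drop 4: T rot3 at col 1 lands with bottom-row=3; cleared 0 line(s) (total 0); column heights now [0 5 6 3 4], max=6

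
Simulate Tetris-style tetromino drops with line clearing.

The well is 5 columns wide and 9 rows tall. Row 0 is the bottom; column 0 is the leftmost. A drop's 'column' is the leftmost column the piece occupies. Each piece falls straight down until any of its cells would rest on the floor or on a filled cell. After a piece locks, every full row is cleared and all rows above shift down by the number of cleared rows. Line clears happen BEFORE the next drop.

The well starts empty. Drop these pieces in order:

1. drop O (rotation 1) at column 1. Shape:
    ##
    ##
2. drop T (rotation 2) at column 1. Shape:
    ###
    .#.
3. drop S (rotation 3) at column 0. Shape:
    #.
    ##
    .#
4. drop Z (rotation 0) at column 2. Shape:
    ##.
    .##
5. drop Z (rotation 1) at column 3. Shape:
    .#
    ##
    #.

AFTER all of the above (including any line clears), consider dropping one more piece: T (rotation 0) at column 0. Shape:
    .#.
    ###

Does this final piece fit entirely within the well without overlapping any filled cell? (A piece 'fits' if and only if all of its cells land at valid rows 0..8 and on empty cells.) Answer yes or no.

Drop 1: O rot1 at col 1 lands with bottom-row=0; cleared 0 line(s) (total 0); column heights now [0 2 2 0 0], max=2
Drop 2: T rot2 at col 1 lands with bottom-row=2; cleared 0 line(s) (total 0); column heights now [0 4 4 4 0], max=4
Drop 3: S rot3 at col 0 lands with bottom-row=4; cleared 0 line(s) (total 0); column heights now [7 6 4 4 0], max=7
Drop 4: Z rot0 at col 2 lands with bottom-row=4; cleared 0 line(s) (total 0); column heights now [7 6 6 6 5], max=7
Drop 5: Z rot1 at col 3 lands with bottom-row=6; cleared 0 line(s) (total 0); column heights now [7 6 6 8 9], max=9
Test piece T rot0 at col 0 (width 3): heights before test = [7 6 6 8 9]; fits = True

Answer: yes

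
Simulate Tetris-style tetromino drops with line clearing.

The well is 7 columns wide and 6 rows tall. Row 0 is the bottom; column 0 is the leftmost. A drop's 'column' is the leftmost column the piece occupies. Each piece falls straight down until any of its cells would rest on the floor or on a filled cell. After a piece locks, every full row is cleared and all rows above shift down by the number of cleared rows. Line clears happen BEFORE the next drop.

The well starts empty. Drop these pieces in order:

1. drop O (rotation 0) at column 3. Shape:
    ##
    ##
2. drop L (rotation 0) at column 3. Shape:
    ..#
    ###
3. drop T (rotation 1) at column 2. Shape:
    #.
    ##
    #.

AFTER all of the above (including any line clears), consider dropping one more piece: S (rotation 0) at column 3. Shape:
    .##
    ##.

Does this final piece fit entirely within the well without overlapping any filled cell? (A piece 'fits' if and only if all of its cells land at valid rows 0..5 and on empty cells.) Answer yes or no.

Answer: yes

Derivation:
Drop 1: O rot0 at col 3 lands with bottom-row=0; cleared 0 line(s) (total 0); column heights now [0 0 0 2 2 0 0], max=2
Drop 2: L rot0 at col 3 lands with bottom-row=2; cleared 0 line(s) (total 0); column heights now [0 0 0 3 3 4 0], max=4
Drop 3: T rot1 at col 2 lands with bottom-row=2; cleared 0 line(s) (total 0); column heights now [0 0 5 4 3 4 0], max=5
Test piece S rot0 at col 3 (width 3): heights before test = [0 0 5 4 3 4 0]; fits = True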